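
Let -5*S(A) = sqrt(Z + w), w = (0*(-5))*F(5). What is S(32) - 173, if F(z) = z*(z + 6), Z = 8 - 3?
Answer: -173 - sqrt(5)/5 ≈ -173.45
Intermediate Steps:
Z = 5
F(z) = z*(6 + z)
w = 0 (w = (0*(-5))*(5*(6 + 5)) = 0*(5*11) = 0*55 = 0)
S(A) = -sqrt(5)/5 (S(A) = -sqrt(5 + 0)/5 = -sqrt(5)/5)
S(32) - 173 = -sqrt(5)/5 - 173 = -173 - sqrt(5)/5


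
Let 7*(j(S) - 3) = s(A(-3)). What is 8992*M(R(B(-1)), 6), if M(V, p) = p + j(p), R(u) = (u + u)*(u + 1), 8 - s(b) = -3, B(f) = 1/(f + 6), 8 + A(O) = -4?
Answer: 665408/7 ≈ 95058.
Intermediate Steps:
A(O) = -12 (A(O) = -8 - 4 = -12)
B(f) = 1/(6 + f)
s(b) = 11 (s(b) = 8 - 1*(-3) = 8 + 3 = 11)
j(S) = 32/7 (j(S) = 3 + (⅐)*11 = 3 + 11/7 = 32/7)
R(u) = 2*u*(1 + u) (R(u) = (2*u)*(1 + u) = 2*u*(1 + u))
M(V, p) = 32/7 + p (M(V, p) = p + 32/7 = 32/7 + p)
8992*M(R(B(-1)), 6) = 8992*(32/7 + 6) = 8992*(74/7) = 665408/7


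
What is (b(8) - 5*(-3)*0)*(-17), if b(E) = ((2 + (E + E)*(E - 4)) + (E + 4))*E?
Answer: -10608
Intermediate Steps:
b(E) = E*(6 + E + 2*E*(-4 + E)) (b(E) = ((2 + (2*E)*(-4 + E)) + (4 + E))*E = ((2 + 2*E*(-4 + E)) + (4 + E))*E = (6 + E + 2*E*(-4 + E))*E = E*(6 + E + 2*E*(-4 + E)))
(b(8) - 5*(-3)*0)*(-17) = (8*(6 - 7*8 + 2*8²) - 5*(-3)*0)*(-17) = (8*(6 - 56 + 2*64) + 15*0)*(-17) = (8*(6 - 56 + 128) + 0)*(-17) = (8*78 + 0)*(-17) = (624 + 0)*(-17) = 624*(-17) = -10608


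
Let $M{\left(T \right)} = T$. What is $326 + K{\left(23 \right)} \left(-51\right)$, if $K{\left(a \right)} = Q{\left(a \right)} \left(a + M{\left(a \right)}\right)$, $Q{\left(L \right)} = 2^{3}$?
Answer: $-18442$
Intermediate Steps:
$Q{\left(L \right)} = 8$
$K{\left(a \right)} = 16 a$ ($K{\left(a \right)} = 8 \left(a + a\right) = 8 \cdot 2 a = 16 a$)
$326 + K{\left(23 \right)} \left(-51\right) = 326 + 16 \cdot 23 \left(-51\right) = 326 + 368 \left(-51\right) = 326 - 18768 = -18442$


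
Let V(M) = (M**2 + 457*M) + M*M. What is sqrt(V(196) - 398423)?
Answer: I*sqrt(232019) ≈ 481.68*I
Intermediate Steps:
V(M) = 2*M**2 + 457*M (V(M) = (M**2 + 457*M) + M**2 = 2*M**2 + 457*M)
sqrt(V(196) - 398423) = sqrt(196*(457 + 2*196) - 398423) = sqrt(196*(457 + 392) - 398423) = sqrt(196*849 - 398423) = sqrt(166404 - 398423) = sqrt(-232019) = I*sqrt(232019)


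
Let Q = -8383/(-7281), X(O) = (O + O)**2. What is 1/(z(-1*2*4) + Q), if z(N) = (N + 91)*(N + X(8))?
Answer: 7281/149880487 ≈ 4.8579e-5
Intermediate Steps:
X(O) = 4*O**2 (X(O) = (2*O)**2 = 4*O**2)
z(N) = (91 + N)*(256 + N) (z(N) = (N + 91)*(N + 4*8**2) = (91 + N)*(N + 4*64) = (91 + N)*(N + 256) = (91 + N)*(256 + N))
Q = 8383/7281 (Q = -8383*(-1/7281) = 8383/7281 ≈ 1.1514)
1/(z(-1*2*4) + Q) = 1/((23296 + (-1*2*4)**2 + 347*(-1*2*4)) + 8383/7281) = 1/((23296 + (-2*4)**2 + 347*(-2*4)) + 8383/7281) = 1/((23296 + (-8)**2 + 347*(-8)) + 8383/7281) = 1/((23296 + 64 - 2776) + 8383/7281) = 1/(20584 + 8383/7281) = 1/(149880487/7281) = 7281/149880487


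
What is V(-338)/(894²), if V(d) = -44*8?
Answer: -88/199809 ≈ -0.00044042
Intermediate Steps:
V(d) = -352
V(-338)/(894²) = -352/(894²) = -352/799236 = -352*1/799236 = -88/199809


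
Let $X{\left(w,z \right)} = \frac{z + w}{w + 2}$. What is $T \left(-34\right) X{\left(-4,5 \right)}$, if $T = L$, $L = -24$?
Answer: $-408$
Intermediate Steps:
$T = -24$
$X{\left(w,z \right)} = \frac{w + z}{2 + w}$
$T \left(-34\right) X{\left(-4,5 \right)} = \left(-24\right) \left(-34\right) \frac{-4 + 5}{2 - 4} = 816 \frac{1}{-2} \cdot 1 = 816 \left(\left(- \frac{1}{2}\right) 1\right) = 816 \left(- \frac{1}{2}\right) = -408$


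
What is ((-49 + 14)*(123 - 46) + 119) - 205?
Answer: -2781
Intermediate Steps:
((-49 + 14)*(123 - 46) + 119) - 205 = (-35*77 + 119) - 205 = (-2695 + 119) - 205 = -2576 - 205 = -2781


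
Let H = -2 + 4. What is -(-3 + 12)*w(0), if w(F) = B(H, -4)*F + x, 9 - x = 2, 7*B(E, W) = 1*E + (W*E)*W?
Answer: -63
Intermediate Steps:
H = 2
B(E, W) = E/7 + E*W²/7 (B(E, W) = (1*E + (W*E)*W)/7 = (E + (E*W)*W)/7 = (E + E*W²)/7 = E/7 + E*W²/7)
x = 7 (x = 9 - 1*2 = 9 - 2 = 7)
w(F) = 7 + 34*F/7 (w(F) = ((⅐)*2*(1 + (-4)²))*F + 7 = ((⅐)*2*(1 + 16))*F + 7 = ((⅐)*2*17)*F + 7 = 34*F/7 + 7 = 7 + 34*F/7)
-(-3 + 12)*w(0) = -(-3 + 12)*(7 + (34/7)*0) = -9*(7 + 0) = -9*7 = -1*63 = -63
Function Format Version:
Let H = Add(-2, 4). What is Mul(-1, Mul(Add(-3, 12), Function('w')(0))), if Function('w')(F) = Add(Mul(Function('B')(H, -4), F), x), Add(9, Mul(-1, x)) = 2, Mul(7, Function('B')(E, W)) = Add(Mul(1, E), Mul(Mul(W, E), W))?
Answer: -63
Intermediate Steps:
H = 2
Function('B')(E, W) = Add(Mul(Rational(1, 7), E), Mul(Rational(1, 7), E, Pow(W, 2))) (Function('B')(E, W) = Mul(Rational(1, 7), Add(Mul(1, E), Mul(Mul(W, E), W))) = Mul(Rational(1, 7), Add(E, Mul(Mul(E, W), W))) = Mul(Rational(1, 7), Add(E, Mul(E, Pow(W, 2)))) = Add(Mul(Rational(1, 7), E), Mul(Rational(1, 7), E, Pow(W, 2))))
x = 7 (x = Add(9, Mul(-1, 2)) = Add(9, -2) = 7)
Function('w')(F) = Add(7, Mul(Rational(34, 7), F)) (Function('w')(F) = Add(Mul(Mul(Rational(1, 7), 2, Add(1, Pow(-4, 2))), F), 7) = Add(Mul(Mul(Rational(1, 7), 2, Add(1, 16)), F), 7) = Add(Mul(Mul(Rational(1, 7), 2, 17), F), 7) = Add(Mul(Rational(34, 7), F), 7) = Add(7, Mul(Rational(34, 7), F)))
Mul(-1, Mul(Add(-3, 12), Function('w')(0))) = Mul(-1, Mul(Add(-3, 12), Add(7, Mul(Rational(34, 7), 0)))) = Mul(-1, Mul(9, Add(7, 0))) = Mul(-1, Mul(9, 7)) = Mul(-1, 63) = -63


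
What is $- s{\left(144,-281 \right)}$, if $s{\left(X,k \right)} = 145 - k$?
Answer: $-426$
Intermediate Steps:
$- s{\left(144,-281 \right)} = - (145 - -281) = - (145 + 281) = \left(-1\right) 426 = -426$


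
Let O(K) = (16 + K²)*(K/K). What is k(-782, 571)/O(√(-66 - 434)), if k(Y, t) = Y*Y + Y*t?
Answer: -82501/242 ≈ -340.91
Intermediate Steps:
k(Y, t) = Y² + Y*t
O(K) = 16 + K² (O(K) = (16 + K²)*1 = 16 + K²)
k(-782, 571)/O(√(-66 - 434)) = (-782*(-782 + 571))/(16 + (√(-66 - 434))²) = (-782*(-211))/(16 + (√(-500))²) = 165002/(16 + (10*I*√5)²) = 165002/(16 - 500) = 165002/(-484) = 165002*(-1/484) = -82501/242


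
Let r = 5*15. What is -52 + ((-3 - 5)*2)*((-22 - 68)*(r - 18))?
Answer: 82028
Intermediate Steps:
r = 75
-52 + ((-3 - 5)*2)*((-22 - 68)*(r - 18)) = -52 + ((-3 - 5)*2)*((-22 - 68)*(75 - 18)) = -52 + (-8*2)*(-90*57) = -52 - 16*(-5130) = -52 + 82080 = 82028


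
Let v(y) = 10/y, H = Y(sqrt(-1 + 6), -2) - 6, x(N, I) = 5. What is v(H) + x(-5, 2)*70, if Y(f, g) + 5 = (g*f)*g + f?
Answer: 755/2 + 25*sqrt(5)/2 ≈ 405.45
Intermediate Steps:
Y(f, g) = -5 + f + f*g**2 (Y(f, g) = -5 + ((g*f)*g + f) = -5 + ((f*g)*g + f) = -5 + (f*g**2 + f) = -5 + (f + f*g**2) = -5 + f + f*g**2)
H = -11 + 5*sqrt(5) (H = (-5 + sqrt(-1 + 6) + sqrt(-1 + 6)*(-2)**2) - 6 = (-5 + sqrt(5) + sqrt(5)*4) - 6 = (-5 + sqrt(5) + 4*sqrt(5)) - 6 = (-5 + 5*sqrt(5)) - 6 = -11 + 5*sqrt(5) ≈ 0.18034)
v(H) + x(-5, 2)*70 = 10/(-11 + 5*sqrt(5)) + 5*70 = 10/(-11 + 5*sqrt(5)) + 350 = 350 + 10/(-11 + 5*sqrt(5))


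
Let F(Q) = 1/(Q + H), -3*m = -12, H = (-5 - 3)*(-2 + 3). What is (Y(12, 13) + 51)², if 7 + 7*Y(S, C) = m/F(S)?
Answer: 133956/49 ≈ 2733.8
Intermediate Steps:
H = -8 (H = -8*1 = -8)
m = 4 (m = -⅓*(-12) = 4)
F(Q) = 1/(-8 + Q) (F(Q) = 1/(Q - 8) = 1/(-8 + Q))
Y(S, C) = -39/7 + 4*S/7 (Y(S, C) = -1 + (4/(1/(-8 + S)))/7 = -1 + (4*(-8 + S))/7 = -1 + (-32 + 4*S)/7 = -1 + (-32/7 + 4*S/7) = -39/7 + 4*S/7)
(Y(12, 13) + 51)² = ((-39/7 + (4/7)*12) + 51)² = ((-39/7 + 48/7) + 51)² = (9/7 + 51)² = (366/7)² = 133956/49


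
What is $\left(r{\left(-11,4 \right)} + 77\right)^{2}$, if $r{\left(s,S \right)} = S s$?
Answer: $1089$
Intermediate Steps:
$\left(r{\left(-11,4 \right)} + 77\right)^{2} = \left(4 \left(-11\right) + 77\right)^{2} = \left(-44 + 77\right)^{2} = 33^{2} = 1089$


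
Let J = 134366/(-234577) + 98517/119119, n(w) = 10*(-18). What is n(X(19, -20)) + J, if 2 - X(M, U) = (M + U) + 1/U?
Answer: -31196022985/173556383 ≈ -179.75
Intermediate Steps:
X(M, U) = 2 - M - U - 1/U (X(M, U) = 2 - ((M + U) + 1/U) = 2 - (M + U + 1/U) = 2 + (-M - U - 1/U) = 2 - M - U - 1/U)
n(w) = -180
J = 44125955/173556383 (J = 134366*(-1/234577) + 98517*(1/119119) = -5842/10199 + 98517/119119 = 44125955/173556383 ≈ 0.25425)
n(X(19, -20)) + J = -180 + 44125955/173556383 = -31196022985/173556383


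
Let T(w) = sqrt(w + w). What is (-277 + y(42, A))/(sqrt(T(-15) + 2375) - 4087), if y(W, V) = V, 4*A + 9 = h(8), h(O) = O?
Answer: 1109/(4*(4087 - sqrt(2375 + I*sqrt(30)))) ≈ 0.068656 + 9.5539e-7*I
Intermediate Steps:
T(w) = sqrt(2)*sqrt(w) (T(w) = sqrt(2*w) = sqrt(2)*sqrt(w))
A = -1/4 (A = -9/4 + (1/4)*8 = -9/4 + 2 = -1/4 ≈ -0.25000)
(-277 + y(42, A))/(sqrt(T(-15) + 2375) - 4087) = (-277 - 1/4)/(sqrt(sqrt(2)*sqrt(-15) + 2375) - 4087) = -1109/(4*(sqrt(sqrt(2)*(I*sqrt(15)) + 2375) - 4087)) = -1109/(4*(sqrt(I*sqrt(30) + 2375) - 4087)) = -1109/(4*(sqrt(2375 + I*sqrt(30)) - 4087)) = -1109/(4*(-4087 + sqrt(2375 + I*sqrt(30))))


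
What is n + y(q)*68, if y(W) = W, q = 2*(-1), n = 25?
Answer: -111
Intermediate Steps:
q = -2
n + y(q)*68 = 25 - 2*68 = 25 - 136 = -111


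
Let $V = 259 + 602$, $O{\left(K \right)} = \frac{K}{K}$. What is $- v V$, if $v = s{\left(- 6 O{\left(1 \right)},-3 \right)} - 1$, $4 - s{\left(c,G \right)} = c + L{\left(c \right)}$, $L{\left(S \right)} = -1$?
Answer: $-8610$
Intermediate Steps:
$O{\left(K \right)} = 1$
$s{\left(c,G \right)} = 5 - c$ ($s{\left(c,G \right)} = 4 - \left(c - 1\right) = 4 - \left(-1 + c\right) = 5 - c$)
$V = 861$
$v = 10$ ($v = \left(5 - \left(-6\right) 1\right) - 1 = \left(5 - -6\right) - 1 = \left(5 + 6\right) - 1 = 11 - 1 = 10$)
$- v V = \left(-1\right) 10 \cdot 861 = \left(-10\right) 861 = -8610$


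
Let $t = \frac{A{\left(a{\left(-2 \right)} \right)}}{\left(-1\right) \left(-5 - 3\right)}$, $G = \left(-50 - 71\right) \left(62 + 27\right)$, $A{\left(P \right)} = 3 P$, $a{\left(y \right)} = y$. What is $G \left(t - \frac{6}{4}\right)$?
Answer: $\frac{96921}{4} \approx 24230.0$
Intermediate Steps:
$G = -10769$ ($G = \left(-121\right) 89 = -10769$)
$t = - \frac{3}{4}$ ($t = \frac{3 \left(-2\right)}{\left(-1\right) \left(-5 - 3\right)} = - \frac{6}{\left(-1\right) \left(-8\right)} = - \frac{6}{8} = \left(-6\right) \frac{1}{8} = - \frac{3}{4} \approx -0.75$)
$G \left(t - \frac{6}{4}\right) = - 10769 \left(- \frac{3}{4} - \frac{6}{4}\right) = - 10769 \left(- \frac{3}{4} - 6 \cdot \frac{1}{4}\right) = - 10769 \left(- \frac{3}{4} - \frac{3}{2}\right) = \left(-10769\right) \left(- \frac{9}{4}\right) = \frac{96921}{4}$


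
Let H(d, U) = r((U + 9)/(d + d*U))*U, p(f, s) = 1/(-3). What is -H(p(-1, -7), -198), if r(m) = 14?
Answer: 2772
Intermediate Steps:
p(f, s) = -⅓
H(d, U) = 14*U
-H(p(-1, -7), -198) = -14*(-198) = -1*(-2772) = 2772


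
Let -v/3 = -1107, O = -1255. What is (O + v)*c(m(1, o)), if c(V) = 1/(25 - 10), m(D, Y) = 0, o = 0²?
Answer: 2066/15 ≈ 137.73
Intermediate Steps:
o = 0
v = 3321 (v = -3*(-1107) = 3321)
c(V) = 1/15
(O + v)*c(m(1, o)) = (-1255 + 3321)*(1/15) = 2066*(1/15) = 2066/15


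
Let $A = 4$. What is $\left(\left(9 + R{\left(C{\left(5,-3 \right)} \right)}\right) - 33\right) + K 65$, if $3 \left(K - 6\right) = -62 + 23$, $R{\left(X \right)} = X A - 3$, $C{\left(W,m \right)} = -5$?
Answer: $-502$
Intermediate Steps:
$R{\left(X \right)} = -3 + 4 X$ ($R{\left(X \right)} = X 4 - 3 = 4 X - 3 = -3 + 4 X$)
$K = -7$ ($K = 6 + \frac{-62 + 23}{3} = 6 + \frac{1}{3} \left(-39\right) = 6 - 13 = -7$)
$\left(\left(9 + R{\left(C{\left(5,-3 \right)} \right)}\right) - 33\right) + K 65 = \left(\left(9 + \left(-3 + 4 \left(-5\right)\right)\right) - 33\right) - 455 = \left(\left(9 - 23\right) - 33\right) - 455 = \left(-14 - 33\right) - 455 = -47 - 455 = -502$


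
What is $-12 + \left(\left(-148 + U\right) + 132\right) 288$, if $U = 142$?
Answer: $36276$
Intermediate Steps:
$-12 + \left(\left(-148 + U\right) + 132\right) 288 = -12 + \left(\left(-148 + 142\right) + 132\right) 288 = -12 + \left(-6 + 132\right) 288 = -12 + 126 \cdot 288 = -12 + 36288 = 36276$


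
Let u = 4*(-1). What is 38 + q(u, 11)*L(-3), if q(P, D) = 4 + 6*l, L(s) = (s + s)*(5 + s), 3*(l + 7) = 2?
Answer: 446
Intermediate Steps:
u = -4
l = -19/3 (l = -7 + (⅓)*2 = -7 + ⅔ = -19/3 ≈ -6.3333)
L(s) = 2*s*(5 + s) (L(s) = (2*s)*(5 + s) = 2*s*(5 + s))
q(P, D) = -34 (q(P, D) = 4 + 6*(-19/3) = 4 - 38 = -34)
38 + q(u, 11)*L(-3) = 38 - 68*(-3)*(5 - 3) = 38 - 68*(-3)*2 = 38 - 34*(-12) = 38 + 408 = 446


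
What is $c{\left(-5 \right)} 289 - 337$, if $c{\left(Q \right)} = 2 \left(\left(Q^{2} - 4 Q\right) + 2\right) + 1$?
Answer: $27118$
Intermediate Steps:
$c{\left(Q \right)} = 5 - 8 Q + 2 Q^{2}$ ($c{\left(Q \right)} = 2 \left(2 + Q^{2} - 4 Q\right) + 1 = \left(4 - 8 Q + 2 Q^{2}\right) + 1 = 5 - 8 Q + 2 Q^{2}$)
$c{\left(-5 \right)} 289 - 337 = \left(5 - -40 + 2 \left(-5\right)^{2}\right) 289 - 337 = \left(5 + 40 + 2 \cdot 25\right) 289 - 337 = \left(5 + 40 + 50\right) 289 - 337 = 95 \cdot 289 - 337 = 27455 - 337 = 27118$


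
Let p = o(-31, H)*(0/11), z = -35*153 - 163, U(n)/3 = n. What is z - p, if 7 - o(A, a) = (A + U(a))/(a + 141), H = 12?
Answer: -5518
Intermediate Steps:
U(n) = 3*n
o(A, a) = 7 - (A + 3*a)/(141 + a) (o(A, a) = 7 - (A + 3*a)/(a + 141) = 7 - (A + 3*a)/(141 + a))
z = -5518 (z = -5355 - 163 = -5518)
p = 0 (p = ((987 - 1*(-31) + 4*12)/(141 + 12))*(0/11) = ((987 + 31 + 48)/153)*(0*(1/11)) = ((1/153)*1066)*0 = (1066/153)*0 = 0)
z - p = -5518 - 1*0 = -5518 + 0 = -5518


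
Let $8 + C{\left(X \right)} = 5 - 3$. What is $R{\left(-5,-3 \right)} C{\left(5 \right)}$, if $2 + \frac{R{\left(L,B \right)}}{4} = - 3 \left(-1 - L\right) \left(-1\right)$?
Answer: $-240$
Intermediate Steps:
$R{\left(L,B \right)} = -20 - 12 L$ ($R{\left(L,B \right)} = -8 + 4 - 3 \left(-1 - L\right) \left(-1\right) = -8 + 4 \left(3 + 3 L\right) \left(-1\right) = -8 + 4 \left(-3 - 3 L\right) = -8 - \left(12 + 12 L\right) = -20 - 12 L$)
$C{\left(X \right)} = -6$ ($C{\left(X \right)} = -8 + \left(5 - 3\right) = -8 + 2 = -6$)
$R{\left(-5,-3 \right)} C{\left(5 \right)} = \left(-20 - -60\right) \left(-6\right) = \left(-20 + 60\right) \left(-6\right) = 40 \left(-6\right) = -240$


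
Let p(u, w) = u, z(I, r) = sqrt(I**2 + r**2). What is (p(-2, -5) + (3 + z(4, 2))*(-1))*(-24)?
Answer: 120 + 48*sqrt(5) ≈ 227.33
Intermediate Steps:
(p(-2, -5) + (3 + z(4, 2))*(-1))*(-24) = (-2 + (3 + sqrt(4**2 + 2**2))*(-1))*(-24) = (-2 + (3 + sqrt(16 + 4))*(-1))*(-24) = (-2 + (3 + sqrt(20))*(-1))*(-24) = (-2 + (3 + 2*sqrt(5))*(-1))*(-24) = (-2 + (-3 - 2*sqrt(5)))*(-24) = (-5 - 2*sqrt(5))*(-24) = 120 + 48*sqrt(5)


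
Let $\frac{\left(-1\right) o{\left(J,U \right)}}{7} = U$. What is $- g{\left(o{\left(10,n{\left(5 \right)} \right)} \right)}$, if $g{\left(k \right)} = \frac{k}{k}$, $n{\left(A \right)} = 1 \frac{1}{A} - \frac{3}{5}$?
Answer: $-1$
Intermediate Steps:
$n{\left(A \right)} = - \frac{3}{5} + \frac{1}{A}$ ($n{\left(A \right)} = \frac{1}{A} - \frac{3}{5} = - \frac{3}{5} + \frac{1}{A}$)
$o{\left(J,U \right)} = - 7 U$
$g{\left(k \right)} = 1$
$- g{\left(o{\left(10,n{\left(5 \right)} \right)} \right)} = \left(-1\right) 1 = -1$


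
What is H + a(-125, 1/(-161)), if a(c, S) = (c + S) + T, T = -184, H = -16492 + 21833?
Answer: 810151/161 ≈ 5032.0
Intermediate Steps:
H = 5341
a(c, S) = -184 + S + c (a(c, S) = (c + S) - 184 = (S + c) - 184 = -184 + S + c)
H + a(-125, 1/(-161)) = 5341 + (-184 + 1/(-161) - 125) = 5341 + (-184 - 1/161 - 125) = 5341 - 49750/161 = 810151/161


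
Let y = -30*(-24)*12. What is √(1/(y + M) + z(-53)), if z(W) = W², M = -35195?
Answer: 7*√40424835830/26555 ≈ 53.000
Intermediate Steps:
y = 8640 (y = 720*12 = 8640)
√(1/(y + M) + z(-53)) = √(1/(8640 - 35195) + (-53)²) = √(1/(-26555) + 2809) = √(-1/26555 + 2809) = √(74592994/26555) = 7*√40424835830/26555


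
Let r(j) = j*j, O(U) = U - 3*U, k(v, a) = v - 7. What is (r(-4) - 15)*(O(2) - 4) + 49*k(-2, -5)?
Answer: -449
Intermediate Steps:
k(v, a) = -7 + v
O(U) = -2*U
r(j) = j**2
(r(-4) - 15)*(O(2) - 4) + 49*k(-2, -5) = ((-4)**2 - 15)*(-2*2 - 4) + 49*(-7 - 2) = (16 - 15)*(-4 - 4) + 49*(-9) = 1*(-8) - 441 = -8 - 441 = -449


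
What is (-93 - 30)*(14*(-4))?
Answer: 6888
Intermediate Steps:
(-93 - 30)*(14*(-4)) = -123*(-56) = 6888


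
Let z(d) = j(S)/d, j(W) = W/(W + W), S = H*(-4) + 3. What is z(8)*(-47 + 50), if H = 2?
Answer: 3/16 ≈ 0.18750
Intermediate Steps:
S = -5 (S = 2*(-4) + 3 = -8 + 3 = -5)
j(W) = ½ (j(W) = W/((2*W)) = (1/(2*W))*W = ½)
z(d) = 1/(2*d)
z(8)*(-47 + 50) = ((½)/8)*(-47 + 50) = ((½)*(⅛))*3 = (1/16)*3 = 3/16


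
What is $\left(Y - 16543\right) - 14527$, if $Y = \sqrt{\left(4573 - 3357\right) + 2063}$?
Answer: $-31070 + \sqrt{3279} \approx -31013.0$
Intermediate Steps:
$Y = \sqrt{3279}$ ($Y = \sqrt{\left(4573 - 3357\right) + 2063} = \sqrt{1216 + 2063} = \sqrt{3279} \approx 57.263$)
$\left(Y - 16543\right) - 14527 = \left(\sqrt{3279} - 16543\right) - 14527 = \left(-16543 + \sqrt{3279}\right) - 14527 = -31070 + \sqrt{3279}$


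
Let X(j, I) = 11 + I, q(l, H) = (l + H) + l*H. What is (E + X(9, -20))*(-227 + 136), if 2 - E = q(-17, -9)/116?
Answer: 85449/116 ≈ 736.63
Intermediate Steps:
q(l, H) = H + l + H*l (q(l, H) = (H + l) + H*l = H + l + H*l)
E = 105/116 (E = 2 - (-9 - 17 - 9*(-17))/116 = 2 - (-9 - 17 + 153)/116 = 2 - 127/116 = 105/116 ≈ 0.90517)
(E + X(9, -20))*(-227 + 136) = (105/116 + (11 - 20))*(-227 + 136) = (105/116 - 9)*(-91) = -939/116*(-91) = 85449/116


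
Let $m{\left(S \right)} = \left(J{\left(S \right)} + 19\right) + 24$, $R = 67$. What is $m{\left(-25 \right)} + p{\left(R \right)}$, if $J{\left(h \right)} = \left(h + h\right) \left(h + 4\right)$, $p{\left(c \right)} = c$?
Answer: $1160$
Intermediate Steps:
$J{\left(h \right)} = 2 h \left(4 + h\right)$
$m{\left(S \right)} = 43 + 2 S \left(4 + S\right)$ ($m{\left(S \right)} = \left(2 S \left(4 + S\right) + 19\right) + 24 = \left(19 + 2 S \left(4 + S\right)\right) + 24 = 43 + 2 S \left(4 + S\right)$)
$m{\left(-25 \right)} + p{\left(R \right)} = \left(43 + 2 \left(-25\right) \left(4 - 25\right)\right) + 67 = \left(43 + 2 \left(-25\right) \left(-21\right)\right) + 67 = \left(43 + 1050\right) + 67 = 1093 + 67 = 1160$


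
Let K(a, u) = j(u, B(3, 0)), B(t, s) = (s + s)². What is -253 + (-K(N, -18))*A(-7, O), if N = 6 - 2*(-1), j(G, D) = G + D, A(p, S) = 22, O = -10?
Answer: 143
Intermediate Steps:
B(t, s) = 4*s² (B(t, s) = (2*s)² = 4*s²)
j(G, D) = D + G
N = 8 (N = 6 + 2 = 8)
K(a, u) = u (K(a, u) = 4*0² + u = 4*0 + u = 0 + u = u)
-253 + (-K(N, -18))*A(-7, O) = -253 - 1*(-18)*22 = -253 + 18*22 = -253 + 396 = 143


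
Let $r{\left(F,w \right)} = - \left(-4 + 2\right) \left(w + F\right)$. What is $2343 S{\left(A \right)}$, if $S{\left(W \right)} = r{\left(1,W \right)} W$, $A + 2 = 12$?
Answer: $515460$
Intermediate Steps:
$A = 10$ ($A = -2 + 12 = 10$)
$r{\left(F,w \right)} = 2 F + 2 w$ ($r{\left(F,w \right)} = - \left(-2\right) \left(F + w\right) = - (- 2 F - 2 w) = 2 F + 2 w$)
$S{\left(W \right)} = W \left(2 + 2 W\right)$ ($S{\left(W \right)} = \left(2 \cdot 1 + 2 W\right) W = \left(2 + 2 W\right) W = W \left(2 + 2 W\right)$)
$2343 S{\left(A \right)} = 2343 \cdot 2 \cdot 10 \left(1 + 10\right) = 2343 \cdot 2 \cdot 10 \cdot 11 = 2343 \cdot 220 = 515460$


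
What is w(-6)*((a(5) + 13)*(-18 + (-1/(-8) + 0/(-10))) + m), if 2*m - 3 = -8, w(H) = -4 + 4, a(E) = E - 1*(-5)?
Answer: 0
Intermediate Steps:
a(E) = 5 + E (a(E) = E + 5 = 5 + E)
w(H) = 0
m = -5/2 (m = 3/2 + (1/2)*(-8) = 3/2 - 4 = -5/2 ≈ -2.5000)
w(-6)*((a(5) + 13)*(-18 + (-1/(-8) + 0/(-10))) + m) = 0*(((5 + 5) + 13)*(-18 + (-1/(-8) + 0/(-10))) - 5/2) = 0*((10 + 13)*(-18 + (-1*(-1/8) + 0*(-1/10))) - 5/2) = 0*(23*(-18 + (1/8 + 0)) - 5/2) = 0*(23*(-18 + 1/8) - 5/2) = 0*(23*(-143/8) - 5/2) = 0*(-3289/8 - 5/2) = 0*(-3309/8) = 0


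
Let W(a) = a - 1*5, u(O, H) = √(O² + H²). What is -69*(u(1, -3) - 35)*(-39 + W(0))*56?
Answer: -5950560 + 170016*√10 ≈ -5.4129e+6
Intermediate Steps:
u(O, H) = √(H² + O²)
W(a) = -5 + a (W(a) = a - 5 = -5 + a)
-69*(u(1, -3) - 35)*(-39 + W(0))*56 = -69*(√((-3)² + 1²) - 35)*(-39 + (-5 + 0))*56 = -69*(√(9 + 1) - 35)*(-39 - 5)*56 = -69*(√10 - 35)*(-44)*56 = -69*(-35 + √10)*(-44)*56 = -69*(1540 - 44*√10)*56 = (-106260 + 3036*√10)*56 = -5950560 + 170016*√10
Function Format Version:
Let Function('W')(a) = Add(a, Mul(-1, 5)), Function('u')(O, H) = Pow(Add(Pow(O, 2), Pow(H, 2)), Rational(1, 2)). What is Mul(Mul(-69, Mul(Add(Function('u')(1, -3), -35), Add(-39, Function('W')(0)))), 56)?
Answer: Add(-5950560, Mul(170016, Pow(10, Rational(1, 2)))) ≈ -5.4129e+6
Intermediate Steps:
Function('u')(O, H) = Pow(Add(Pow(H, 2), Pow(O, 2)), Rational(1, 2))
Function('W')(a) = Add(-5, a) (Function('W')(a) = Add(a, -5) = Add(-5, a))
Mul(Mul(-69, Mul(Add(Function('u')(1, -3), -35), Add(-39, Function('W')(0)))), 56) = Mul(Mul(-69, Mul(Add(Pow(Add(Pow(-3, 2), Pow(1, 2)), Rational(1, 2)), -35), Add(-39, Add(-5, 0)))), 56) = Mul(Mul(-69, Mul(Add(Pow(Add(9, 1), Rational(1, 2)), -35), Add(-39, -5))), 56) = Mul(Mul(-69, Mul(Add(Pow(10, Rational(1, 2)), -35), -44)), 56) = Mul(Mul(-69, Mul(Add(-35, Pow(10, Rational(1, 2))), -44)), 56) = Mul(Mul(-69, Add(1540, Mul(-44, Pow(10, Rational(1, 2))))), 56) = Mul(Add(-106260, Mul(3036, Pow(10, Rational(1, 2)))), 56) = Add(-5950560, Mul(170016, Pow(10, Rational(1, 2))))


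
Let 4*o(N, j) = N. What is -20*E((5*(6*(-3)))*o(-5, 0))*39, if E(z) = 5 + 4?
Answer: -7020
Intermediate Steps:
o(N, j) = N/4
E(z) = 9
-20*E((5*(6*(-3)))*o(-5, 0))*39 = -20*9*39 = -180*39 = -7020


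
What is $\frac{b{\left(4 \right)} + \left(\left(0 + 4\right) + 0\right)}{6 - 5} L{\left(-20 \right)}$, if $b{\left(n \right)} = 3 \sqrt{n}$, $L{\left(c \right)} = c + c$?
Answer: $-400$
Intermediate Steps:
$L{\left(c \right)} = 2 c$
$\frac{b{\left(4 \right)} + \left(\left(0 + 4\right) + 0\right)}{6 - 5} L{\left(-20 \right)} = \frac{3 \sqrt{4} + \left(\left(0 + 4\right) + 0\right)}{6 - 5} \cdot 2 \left(-20\right) = \frac{3 \cdot 2 + \left(4 + 0\right)}{1} \left(-40\right) = \left(6 + 4\right) 1 \left(-40\right) = 10 \cdot 1 \left(-40\right) = 10 \left(-40\right) = -400$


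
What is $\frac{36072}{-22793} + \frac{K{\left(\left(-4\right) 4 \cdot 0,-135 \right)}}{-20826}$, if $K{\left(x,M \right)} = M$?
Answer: $- \frac{83128713}{52743002} \approx -1.5761$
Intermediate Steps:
$\frac{36072}{-22793} + \frac{K{\left(\left(-4\right) 4 \cdot 0,-135 \right)}}{-20826} = \frac{36072}{-22793} - \frac{135}{-20826} = 36072 \left(- \frac{1}{22793}\right) - - \frac{15}{2314} = - \frac{36072}{22793} + \frac{15}{2314} = - \frac{83128713}{52743002}$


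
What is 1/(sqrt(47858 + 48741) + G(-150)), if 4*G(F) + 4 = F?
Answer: 154/380467 + 4*sqrt(96599)/380467 ≈ 0.0036724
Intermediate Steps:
G(F) = -1 + F/4
1/(sqrt(47858 + 48741) + G(-150)) = 1/(sqrt(47858 + 48741) + (-1 + (1/4)*(-150))) = 1/(sqrt(96599) + (-1 - 75/2)) = 1/(sqrt(96599) - 77/2) = 1/(-77/2 + sqrt(96599))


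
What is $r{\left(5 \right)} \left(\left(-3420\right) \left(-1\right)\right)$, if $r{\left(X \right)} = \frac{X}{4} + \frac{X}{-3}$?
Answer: $-1425$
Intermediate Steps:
$r{\left(X \right)} = - \frac{X}{12}$ ($r{\left(X \right)} = X \frac{1}{4} + X \left(- \frac{1}{3}\right) = \frac{X}{4} - \frac{X}{3} = - \frac{X}{12}$)
$r{\left(5 \right)} \left(\left(-3420\right) \left(-1\right)\right) = \left(- \frac{1}{12}\right) 5 \left(\left(-3420\right) \left(-1\right)\right) = \left(- \frac{5}{12}\right) 3420 = -1425$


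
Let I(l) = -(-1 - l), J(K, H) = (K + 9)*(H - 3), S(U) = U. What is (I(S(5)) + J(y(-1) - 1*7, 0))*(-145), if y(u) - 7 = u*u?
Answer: 3480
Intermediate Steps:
y(u) = 7 + u² (y(u) = 7 + u*u = 7 + u²)
J(K, H) = (-3 + H)*(9 + K) (J(K, H) = (9 + K)*(-3 + H) = (-3 + H)*(9 + K))
I(l) = 1 + l
(I(S(5)) + J(y(-1) - 1*7, 0))*(-145) = ((1 + 5) + (-27 - 3*((7 + (-1)²) - 1*7) + 9*0 + 0*((7 + (-1)²) - 1*7)))*(-145) = (6 + (-27 - 3*((7 + 1) - 7) + 0 + 0*((7 + 1) - 7)))*(-145) = (6 + (-27 - 3*(8 - 7) + 0 + 0*(8 - 7)))*(-145) = (6 + (-27 - 3*1 + 0 + 0*1))*(-145) = (6 + (-27 - 3 + 0 + 0))*(-145) = (6 - 30)*(-145) = -24*(-145) = 3480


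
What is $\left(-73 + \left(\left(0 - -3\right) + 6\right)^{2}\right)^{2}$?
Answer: $64$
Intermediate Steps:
$\left(-73 + \left(\left(0 - -3\right) + 6\right)^{2}\right)^{2} = \left(-73 + \left(\left(0 + 3\right) + 6\right)^{2}\right)^{2} = \left(-73 + \left(3 + 6\right)^{2}\right)^{2} = \left(-73 + 9^{2}\right)^{2} = \left(-73 + 81\right)^{2} = 8^{2} = 64$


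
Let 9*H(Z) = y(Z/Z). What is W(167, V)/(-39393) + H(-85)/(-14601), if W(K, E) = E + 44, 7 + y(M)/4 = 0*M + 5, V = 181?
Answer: -1083403/191725731 ≈ -0.0056508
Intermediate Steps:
y(M) = -8 (y(M) = -28 + 4*(0*M + 5) = -28 + 4*(0 + 5) = -28 + 4*5 = -28 + 20 = -8)
H(Z) = -8/9 (H(Z) = (⅑)*(-8) = -8/9)
W(K, E) = 44 + E
W(167, V)/(-39393) + H(-85)/(-14601) = (44 + 181)/(-39393) - 8/9/(-14601) = 225*(-1/39393) - 8/9*(-1/14601) = -25/4377 + 8/131409 = -1083403/191725731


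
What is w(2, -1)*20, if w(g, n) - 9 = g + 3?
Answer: 280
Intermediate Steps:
w(g, n) = 12 + g (w(g, n) = 9 + (g + 3) = 9 + (3 + g) = 12 + g)
w(2, -1)*20 = (12 + 2)*20 = 14*20 = 280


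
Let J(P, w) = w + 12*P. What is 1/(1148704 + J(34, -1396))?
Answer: 1/1147716 ≈ 8.7130e-7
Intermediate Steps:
1/(1148704 + J(34, -1396)) = 1/(1148704 + (-1396 + 12*34)) = 1/(1148704 + (-1396 + 408)) = 1/(1148704 - 988) = 1/1147716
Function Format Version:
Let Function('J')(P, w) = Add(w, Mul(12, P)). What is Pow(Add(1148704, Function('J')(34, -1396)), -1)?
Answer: Rational(1, 1147716) ≈ 8.7130e-7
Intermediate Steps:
Pow(Add(1148704, Function('J')(34, -1396)), -1) = Pow(Add(1148704, Add(-1396, Mul(12, 34))), -1) = Pow(Add(1148704, Add(-1396, 408)), -1) = Pow(Add(1148704, -988), -1) = Pow(1147716, -1) = Rational(1, 1147716)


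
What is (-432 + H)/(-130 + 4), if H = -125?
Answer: 557/126 ≈ 4.4206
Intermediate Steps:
(-432 + H)/(-130 + 4) = (-432 - 125)/(-130 + 4) = -557/(-126) = -557*(-1/126) = 557/126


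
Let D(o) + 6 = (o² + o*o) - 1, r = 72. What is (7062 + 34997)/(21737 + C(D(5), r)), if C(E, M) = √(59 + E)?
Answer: 914236483/472497067 - 42059*√102/472497067 ≈ 1.9340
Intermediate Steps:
D(o) = -7 + 2*o² (D(o) = -6 + ((o² + o*o) - 1) = -6 + ((o² + o²) - 1) = -6 + (2*o² - 1) = -6 + (-1 + 2*o²) = -7 + 2*o²)
(7062 + 34997)/(21737 + C(D(5), r)) = (7062 + 34997)/(21737 + √(59 + (-7 + 2*5²))) = 42059/(21737 + √(59 + (-7 + 2*25))) = 42059/(21737 + √(59 + (-7 + 50))) = 42059/(21737 + √(59 + 43)) = 42059/(21737 + √102)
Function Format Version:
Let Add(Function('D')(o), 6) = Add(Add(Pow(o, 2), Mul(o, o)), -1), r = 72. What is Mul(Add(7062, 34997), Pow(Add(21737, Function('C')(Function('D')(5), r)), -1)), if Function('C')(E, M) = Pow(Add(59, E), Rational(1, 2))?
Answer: Add(Rational(914236483, 472497067), Mul(Rational(-42059, 472497067), Pow(102, Rational(1, 2)))) ≈ 1.9340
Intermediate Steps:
Function('D')(o) = Add(-7, Mul(2, Pow(o, 2))) (Function('D')(o) = Add(-6, Add(Add(Pow(o, 2), Mul(o, o)), -1)) = Add(-6, Add(Add(Pow(o, 2), Pow(o, 2)), -1)) = Add(-6, Add(Mul(2, Pow(o, 2)), -1)) = Add(-6, Add(-1, Mul(2, Pow(o, 2)))) = Add(-7, Mul(2, Pow(o, 2))))
Mul(Add(7062, 34997), Pow(Add(21737, Function('C')(Function('D')(5), r)), -1)) = Mul(Add(7062, 34997), Pow(Add(21737, Pow(Add(59, Add(-7, Mul(2, Pow(5, 2)))), Rational(1, 2))), -1)) = Mul(42059, Pow(Add(21737, Pow(Add(59, Add(-7, Mul(2, 25))), Rational(1, 2))), -1)) = Mul(42059, Pow(Add(21737, Pow(Add(59, Add(-7, 50)), Rational(1, 2))), -1)) = Mul(42059, Pow(Add(21737, Pow(Add(59, 43), Rational(1, 2))), -1)) = Mul(42059, Pow(Add(21737, Pow(102, Rational(1, 2))), -1))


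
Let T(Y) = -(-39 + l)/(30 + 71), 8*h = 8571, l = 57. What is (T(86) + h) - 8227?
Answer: -5781889/808 ≈ -7155.8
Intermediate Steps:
h = 8571/8 (h = (⅛)*8571 = 8571/8 ≈ 1071.4)
T(Y) = -18/101 (T(Y) = -(-39 + 57)/(30 + 71) = -18/101)
(T(86) + h) - 8227 = (-18/101 + 8571/8) - 8227 = 865527/808 - 8227 = -5781889/808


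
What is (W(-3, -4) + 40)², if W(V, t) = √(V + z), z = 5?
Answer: (40 + √2)² ≈ 1715.1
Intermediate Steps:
W(V, t) = √(5 + V) (W(V, t) = √(V + 5) = √(5 + V))
(W(-3, -4) + 40)² = (√(5 - 3) + 40)² = (√2 + 40)² = (40 + √2)²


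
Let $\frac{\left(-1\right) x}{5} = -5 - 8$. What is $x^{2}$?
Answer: $4225$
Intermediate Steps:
$x = 65$ ($x = - 5 \left(-5 - 8\right) = \left(-5\right) \left(-13\right) = 65$)
$x^{2} = 65^{2} = 4225$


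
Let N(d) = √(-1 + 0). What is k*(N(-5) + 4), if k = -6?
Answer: -24 - 6*I ≈ -24.0 - 6.0*I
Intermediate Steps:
N(d) = I (N(d) = √(-1) = I)
k*(N(-5) + 4) = -6*(I + 4) = -6*(4 + I) = -24 - 6*I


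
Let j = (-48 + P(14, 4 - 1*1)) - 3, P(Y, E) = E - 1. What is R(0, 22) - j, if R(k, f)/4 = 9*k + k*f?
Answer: 49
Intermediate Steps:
P(Y, E) = -1 + E
j = -49 (j = (-48 + (-1 + (4 - 1*1))) - 3 = (-48 + (-1 + (4 - 1))) - 3 = (-48 + (-1 + 3)) - 3 = (-48 + 2) - 3 = -46 - 3 = -49)
R(k, f) = 36*k + 4*f*k (R(k, f) = 4*(9*k + k*f) = 4*(9*k + f*k) = 36*k + 4*f*k)
R(0, 22) - j = 4*0*(9 + 22) - 1*(-49) = 4*0*31 + 49 = 0 + 49 = 49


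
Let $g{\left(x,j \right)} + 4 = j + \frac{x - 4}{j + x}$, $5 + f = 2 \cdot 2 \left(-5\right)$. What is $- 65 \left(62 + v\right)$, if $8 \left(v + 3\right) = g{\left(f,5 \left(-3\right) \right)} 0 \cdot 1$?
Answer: $-3835$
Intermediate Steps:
$f = -25$ ($f = -5 + 2 \cdot 2 \left(-5\right) = -5 + 4 \left(-5\right) = -5 - 20 = -25$)
$g{\left(x,j \right)} = -4 + j + \frac{-4 + x}{j + x}$ ($g{\left(x,j \right)} = -4 + \left(j + \frac{x - 4}{j + x}\right) = -4 + \left(j + \frac{-4 + x}{j + x}\right) = -4 + j + \frac{-4 + x}{j + x}$)
$v = -3$ ($v = -3 + \frac{\frac{-4 + \left(5 \left(-3\right)\right)^{2} - 4 \cdot 5 \left(-3\right) - -75 + 5 \left(-3\right) \left(-25\right)}{5 \left(-3\right) - 25} \cdot 0 \cdot 1}{8} = -3 + \frac{\frac{-4 + \left(-15\right)^{2} - -60 + 75 - -375}{-15 - 25} \cdot 0 \cdot 1}{8} = -3 + \frac{\frac{-4 + 225 + 60 + 75 + 375}{-40} \cdot 0 \cdot 1}{8} = -3 + \frac{\left(- \frac{1}{40}\right) 731 \cdot 0 \cdot 1}{8} = -3 + \frac{\left(- \frac{731}{40}\right) 0 \cdot 1}{8} = -3 + \frac{0 \cdot 1}{8} = -3 + \frac{1}{8} \cdot 0 = -3 + 0 = -3$)
$- 65 \left(62 + v\right) = - 65 \left(62 - 3\right) = \left(-65\right) 59 = -3835$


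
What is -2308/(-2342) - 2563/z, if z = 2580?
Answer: -23953/3021180 ≈ -0.0079284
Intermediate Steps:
-2308/(-2342) - 2563/z = -2308/(-2342) - 2563/2580 = -2308*(-1/2342) - 2563*1/2580 = 1154/1171 - 2563/2580 = -23953/3021180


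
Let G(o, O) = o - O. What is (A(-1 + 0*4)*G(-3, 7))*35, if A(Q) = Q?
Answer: 350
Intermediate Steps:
(A(-1 + 0*4)*G(-3, 7))*35 = ((-1 + 0*4)*(-3 - 1*7))*35 = ((-1 + 0)*(-3 - 7))*35 = -1*(-10)*35 = 10*35 = 350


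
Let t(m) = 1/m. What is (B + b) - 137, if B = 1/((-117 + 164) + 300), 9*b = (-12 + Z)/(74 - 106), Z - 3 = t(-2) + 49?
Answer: -27409301/199872 ≈ -137.13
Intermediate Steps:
Z = 103/2 (Z = 3 + (1/(-2) + 49) = 3 + (-½ + 49) = 3 + 97/2 = 103/2 ≈ 51.500)
b = -79/576 (b = ((-12 + 103/2)/(74 - 106))/9 = ((79/2)/(-32))/9 = ((79/2)*(-1/32))/9 = (⅑)*(-79/64) = -79/576 ≈ -0.13715)
B = 1/347 (B = 1/(47 + 300) = 1/347 ≈ 0.0028818)
(B + b) - 137 = (1/347 - 79/576) - 137 = -26837/199872 - 137 = -27409301/199872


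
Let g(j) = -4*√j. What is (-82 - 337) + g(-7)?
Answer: -419 - 4*I*√7 ≈ -419.0 - 10.583*I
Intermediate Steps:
(-82 - 337) + g(-7) = (-82 - 337) - 4*I*√7 = -419 - 4*I*√7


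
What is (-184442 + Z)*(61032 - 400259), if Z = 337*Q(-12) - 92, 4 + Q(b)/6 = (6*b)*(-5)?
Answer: -181587534646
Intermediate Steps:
Q(b) = -24 - 180*b (Q(b) = -24 + 6*((6*b)*(-5)) = -24 + 6*(-30*b) = -24 - 180*b)
Z = 719740 (Z = 337*(-24 - 180*(-12)) - 92 = 337*(-24 + 2160) - 92 = 337*2136 - 92 = 719832 - 92 = 719740)
(-184442 + Z)*(61032 - 400259) = (-184442 + 719740)*(61032 - 400259) = 535298*(-339227) = -181587534646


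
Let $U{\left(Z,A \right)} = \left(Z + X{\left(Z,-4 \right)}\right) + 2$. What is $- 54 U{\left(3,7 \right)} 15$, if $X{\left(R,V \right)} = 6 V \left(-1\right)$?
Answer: $-23490$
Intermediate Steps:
$X{\left(R,V \right)} = - 6 V$
$U{\left(Z,A \right)} = 26 + Z$ ($U{\left(Z,A \right)} = \left(Z - -24\right) + 2 = \left(Z + 24\right) + 2 = \left(24 + Z\right) + 2 = 26 + Z$)
$- 54 U{\left(3,7 \right)} 15 = - 54 \left(26 + 3\right) 15 = \left(-54\right) 29 \cdot 15 = \left(-1566\right) 15 = -23490$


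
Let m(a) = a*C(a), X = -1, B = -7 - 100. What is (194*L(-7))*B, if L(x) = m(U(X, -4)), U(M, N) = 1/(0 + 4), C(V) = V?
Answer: -10379/8 ≈ -1297.4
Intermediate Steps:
B = -107
U(M, N) = ¼ (U(M, N) = 1/4 = ¼)
m(a) = a² (m(a) = a*a = a²)
L(x) = 1/16 (L(x) = (¼)² = 1/16)
(194*L(-7))*B = (194*(1/16))*(-107) = (97/8)*(-107) = -10379/8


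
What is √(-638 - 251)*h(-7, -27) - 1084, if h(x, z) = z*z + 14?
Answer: -1084 + 743*I*√889 ≈ -1084.0 + 22153.0*I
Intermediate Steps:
h(x, z) = 14 + z² (h(x, z) = z² + 14 = 14 + z²)
√(-638 - 251)*h(-7, -27) - 1084 = √(-638 - 251)*(14 + (-27)²) - 1084 = √(-889)*(14 + 729) - 1084 = (I*√889)*743 - 1084 = 743*I*√889 - 1084 = -1084 + 743*I*√889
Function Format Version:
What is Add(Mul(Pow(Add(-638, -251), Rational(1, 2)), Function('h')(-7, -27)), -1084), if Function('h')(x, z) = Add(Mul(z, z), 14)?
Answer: Add(-1084, Mul(743, I, Pow(889, Rational(1, 2)))) ≈ Add(-1084.0, Mul(22153., I))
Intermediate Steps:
Function('h')(x, z) = Add(14, Pow(z, 2)) (Function('h')(x, z) = Add(Pow(z, 2), 14) = Add(14, Pow(z, 2)))
Add(Mul(Pow(Add(-638, -251), Rational(1, 2)), Function('h')(-7, -27)), -1084) = Add(Mul(Pow(Add(-638, -251), Rational(1, 2)), Add(14, Pow(-27, 2))), -1084) = Add(Mul(Pow(-889, Rational(1, 2)), Add(14, 729)), -1084) = Add(Mul(Mul(I, Pow(889, Rational(1, 2))), 743), -1084) = Add(Mul(743, I, Pow(889, Rational(1, 2))), -1084) = Add(-1084, Mul(743, I, Pow(889, Rational(1, 2))))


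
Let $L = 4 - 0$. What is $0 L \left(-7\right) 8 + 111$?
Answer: $111$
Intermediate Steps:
$L = 4$ ($L = 4 + 0 = 4$)
$0 L \left(-7\right) 8 + 111 = 0 \cdot 4 \left(-7\right) 8 + 111 = 0 \left(-7\right) 8 + 111 = 0 \cdot 8 + 111 = 0 + 111 = 111$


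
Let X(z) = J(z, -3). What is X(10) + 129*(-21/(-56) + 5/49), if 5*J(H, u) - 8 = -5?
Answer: 121791/1960 ≈ 62.138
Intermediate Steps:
J(H, u) = ⅗ (J(H, u) = 8/5 + (⅕)*(-5) = 8/5 - 1 = ⅗)
X(z) = ⅗
X(10) + 129*(-21/(-56) + 5/49) = ⅗ + 129*(-21/(-56) + 5/49) = ⅗ + 129*(-21*(-1/56) + 5*(1/49)) = ⅗ + 129*(3/8 + 5/49) = ⅗ + 129*(187/392) = ⅗ + 24123/392 = 121791/1960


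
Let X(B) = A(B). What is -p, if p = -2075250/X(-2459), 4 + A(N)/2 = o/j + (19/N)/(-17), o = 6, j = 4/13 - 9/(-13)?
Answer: 115668901/223 ≈ 5.1869e+5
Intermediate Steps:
j = 1 (j = 4*(1/13) - 9*(-1/13) = 4/13 + 9/13 = 1)
A(N) = 4 - 38/(17*N) (A(N) = -8 + 2*(6/1 + (19/N)/(-17)) = -8 + 2*(6*1 + (19/N)*(-1/17)) = -8 + 2*(6 - 19/(17*N)) = -8 + (12 - 38/(17*N)) = 4 - 38/(17*N))
X(B) = 4 - 38/(17*B)
p = -115668901/223 (p = -2075250/(4 - 38/17/(-2459)) = -2075250/(4 - 38/17*(-1/2459)) = -2075250/(4 + 38/41803) = -2075250/167250/41803 = -2075250*41803/167250 = -115668901/223 ≈ -5.1869e+5)
-p = -1*(-115668901/223) = 115668901/223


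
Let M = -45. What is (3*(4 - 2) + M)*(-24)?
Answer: 936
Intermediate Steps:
(3*(4 - 2) + M)*(-24) = (3*(4 - 2) - 45)*(-24) = (3*2 - 45)*(-24) = (6 - 45)*(-24) = -39*(-24) = 936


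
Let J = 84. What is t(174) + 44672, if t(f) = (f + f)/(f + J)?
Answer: 1920954/43 ≈ 44673.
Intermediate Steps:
t(f) = 2*f/(84 + f) (t(f) = (f + f)/(f + 84) = (2*f)/(84 + f) = 2*f/(84 + f))
t(174) + 44672 = 2*174/(84 + 174) + 44672 = 2*174/258 + 44672 = 2*174*(1/258) + 44672 = 58/43 + 44672 = 1920954/43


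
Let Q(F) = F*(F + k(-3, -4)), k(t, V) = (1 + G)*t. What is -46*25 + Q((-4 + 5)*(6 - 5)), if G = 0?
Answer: -1152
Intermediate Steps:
k(t, V) = t (k(t, V) = (1 + 0)*t = 1*t = t)
Q(F) = F*(-3 + F) (Q(F) = F*(F - 3) = F*(-3 + F))
-46*25 + Q((-4 + 5)*(6 - 5)) = -46*25 + ((-4 + 5)*(6 - 5))*(-3 + (-4 + 5)*(6 - 5)) = -1150 + (1*1)*(-3 + 1*1) = -1150 + 1*(-3 + 1) = -1150 + 1*(-2) = -1150 - 2 = -1152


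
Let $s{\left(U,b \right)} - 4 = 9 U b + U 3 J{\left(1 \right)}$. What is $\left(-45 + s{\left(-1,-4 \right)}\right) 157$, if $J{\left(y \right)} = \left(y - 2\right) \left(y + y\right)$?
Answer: $157$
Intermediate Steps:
$J{\left(y \right)} = 2 y \left(-2 + y\right)$ ($J{\left(y \right)} = \left(-2 + y\right) 2 y = 2 y \left(-2 + y\right)$)
$s{\left(U,b \right)} = 4 - 6 U + 9 U b$ ($s{\left(U,b \right)} = 4 + \left(9 U b + U 3 \cdot 2 \cdot 1 \left(-2 + 1\right)\right) = 4 + \left(9 U b + 3 U 2 \cdot 1 \left(-1\right)\right) = 4 + \left(9 U b + 3 U \left(-2\right)\right) = 4 + \left(9 U b - 6 U\right) = 4 + \left(- 6 U + 9 U b\right) = 4 - 6 U + 9 U b$)
$\left(-45 + s{\left(-1,-4 \right)}\right) 157 = \left(-45 + \left(4 - -6 + 9 \left(-1\right) \left(-4\right)\right)\right) 157 = \left(-45 + \left(4 + 6 + 36\right)\right) 157 = \left(-45 + 46\right) 157 = 1 \cdot 157 = 157$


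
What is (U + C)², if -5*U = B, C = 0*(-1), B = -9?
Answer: 81/25 ≈ 3.2400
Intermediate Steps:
C = 0
U = 9/5 (U = -⅕*(-9) = 9/5 ≈ 1.8000)
(U + C)² = (9/5 + 0)² = (9/5)² = 81/25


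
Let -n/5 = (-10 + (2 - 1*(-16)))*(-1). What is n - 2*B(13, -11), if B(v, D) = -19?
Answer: 78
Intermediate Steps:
n = 40 (n = -5*(-10 + (2 - 1*(-16)))*(-1) = -5*(-10 + (2 + 16))*(-1) = -5*(-10 + 18)*(-1) = -40*(-1) = -5*(-8) = 40)
n - 2*B(13, -11) = 40 - 2*(-19) = 40 - 1*(-38) = 40 + 38 = 78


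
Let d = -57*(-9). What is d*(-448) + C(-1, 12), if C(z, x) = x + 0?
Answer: -229812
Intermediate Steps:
C(z, x) = x
d = 513
d*(-448) + C(-1, 12) = 513*(-448) + 12 = -229824 + 12 = -229812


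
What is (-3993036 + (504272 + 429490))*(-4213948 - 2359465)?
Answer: 20109871482162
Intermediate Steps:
(-3993036 + (504272 + 429490))*(-4213948 - 2359465) = (-3993036 + 933762)*(-6573413) = -3059274*(-6573413) = 20109871482162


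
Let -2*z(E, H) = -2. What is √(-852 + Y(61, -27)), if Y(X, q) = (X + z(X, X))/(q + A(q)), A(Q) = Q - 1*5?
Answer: I*√2969470/59 ≈ 29.207*I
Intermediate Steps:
A(Q) = -5 + Q (A(Q) = Q - 5 = -5 + Q)
z(E, H) = 1 (z(E, H) = -½*(-2) = 1)
Y(X, q) = (1 + X)/(-5 + 2*q) (Y(X, q) = (X + 1)/(q + (-5 + q)) = (1 + X)/(-5 + 2*q))
√(-852 + Y(61, -27)) = √(-852 + (1 + 61)/(-5 + 2*(-27))) = √(-852 + 62/(-5 - 54)) = √(-852 + 62/(-59)) = √(-852 - 1/59*62) = √(-852 - 62/59) = √(-50330/59) = I*√2969470/59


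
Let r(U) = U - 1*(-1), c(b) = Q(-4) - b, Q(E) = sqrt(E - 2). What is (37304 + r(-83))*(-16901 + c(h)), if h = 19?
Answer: -629796240 + 37222*I*sqrt(6) ≈ -6.298e+8 + 91175.0*I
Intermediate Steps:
Q(E) = sqrt(-2 + E)
c(b) = -b + I*sqrt(6) (c(b) = sqrt(-2 - 4) - b = sqrt(-6) - b = I*sqrt(6) - b = -b + I*sqrt(6))
r(U) = 1 + U (r(U) = U + 1 = 1 + U)
(37304 + r(-83))*(-16901 + c(h)) = (37304 + (1 - 83))*(-16901 + (-1*19 + I*sqrt(6))) = (37304 - 82)*(-16901 + (-19 + I*sqrt(6))) = 37222*(-16920 + I*sqrt(6)) = -629796240 + 37222*I*sqrt(6)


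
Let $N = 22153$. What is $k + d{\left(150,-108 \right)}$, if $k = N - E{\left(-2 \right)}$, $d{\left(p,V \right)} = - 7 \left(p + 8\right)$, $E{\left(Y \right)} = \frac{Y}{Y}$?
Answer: $21046$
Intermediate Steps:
$E{\left(Y \right)} = 1$
$d{\left(p,V \right)} = -56 - 7 p$ ($d{\left(p,V \right)} = - 7 \left(8 + p\right) = -56 - 7 p$)
$k = 22152$ ($k = 22153 - 1 = 22152$)
$k + d{\left(150,-108 \right)} = 22152 - 1106 = 21046$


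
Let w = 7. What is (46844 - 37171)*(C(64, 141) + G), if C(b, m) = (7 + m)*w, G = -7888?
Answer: -66279396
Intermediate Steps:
C(b, m) = 49 + 7*m (C(b, m) = (7 + m)*7 = 49 + 7*m)
(46844 - 37171)*(C(64, 141) + G) = (46844 - 37171)*((49 + 7*141) - 7888) = 9673*((49 + 987) - 7888) = 9673*(1036 - 7888) = 9673*(-6852) = -66279396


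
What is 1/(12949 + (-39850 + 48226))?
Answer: 1/21325 ≈ 4.6893e-5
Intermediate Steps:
1/(12949 + (-39850 + 48226)) = 1/(12949 + 8376) = 1/21325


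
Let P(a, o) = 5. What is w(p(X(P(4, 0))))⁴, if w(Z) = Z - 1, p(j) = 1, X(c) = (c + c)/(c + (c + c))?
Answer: 0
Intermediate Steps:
X(c) = ⅔ (X(c) = (2*c)/(c + 2*c) = (2*c)/((3*c)) = (2*c)*(1/(3*c)) = ⅔)
w(Z) = -1 + Z
w(p(X(P(4, 0))))⁴ = (-1 + 1)⁴ = 0⁴ = 0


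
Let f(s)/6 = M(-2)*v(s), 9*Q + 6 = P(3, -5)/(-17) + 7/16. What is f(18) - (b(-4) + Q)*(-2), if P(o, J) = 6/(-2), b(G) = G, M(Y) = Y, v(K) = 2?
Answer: -40633/1224 ≈ -33.197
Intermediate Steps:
P(o, J) = -3 (P(o, J) = 6*(-½) = -3)
Q = -1465/2448 (Q = -⅔ + (-3/(-17) + 7/16)/9 = -⅔ + (-3*(-1/17) + 7*(1/16))/9 = -⅔ + (3/17 + 7/16)/9 = -⅔ + (⅑)*(167/272) = -⅔ + 167/2448 = -1465/2448 ≈ -0.59845)
f(s) = -24 (f(s) = 6*(-2*2) = 6*(-4) = -24)
f(18) - (b(-4) + Q)*(-2) = -24 - (-4 - 1465/2448)*(-2) = -24 - (-11257)*(-2)/2448 = -24 - 1*11257/1224 = -24 - 11257/1224 = -40633/1224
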